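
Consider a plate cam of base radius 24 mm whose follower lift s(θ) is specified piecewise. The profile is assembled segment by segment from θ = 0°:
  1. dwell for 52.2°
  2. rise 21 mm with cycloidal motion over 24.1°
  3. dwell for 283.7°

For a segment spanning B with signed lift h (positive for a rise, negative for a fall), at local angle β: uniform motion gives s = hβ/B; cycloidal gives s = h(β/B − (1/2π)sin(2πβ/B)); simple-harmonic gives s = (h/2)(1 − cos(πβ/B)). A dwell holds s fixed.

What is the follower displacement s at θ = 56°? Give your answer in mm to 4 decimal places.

seg 1 [0°–52.2°] dwell: s stays 0.0000
seg 2 [52.2°–76.3°] cycloidal, h=21: θ=56° here. β=3.8, B=24.1. 21·(0.1577 − sin(2π·0.1577)/(2π)) = 0.5157 → s = 0.5157

0.5157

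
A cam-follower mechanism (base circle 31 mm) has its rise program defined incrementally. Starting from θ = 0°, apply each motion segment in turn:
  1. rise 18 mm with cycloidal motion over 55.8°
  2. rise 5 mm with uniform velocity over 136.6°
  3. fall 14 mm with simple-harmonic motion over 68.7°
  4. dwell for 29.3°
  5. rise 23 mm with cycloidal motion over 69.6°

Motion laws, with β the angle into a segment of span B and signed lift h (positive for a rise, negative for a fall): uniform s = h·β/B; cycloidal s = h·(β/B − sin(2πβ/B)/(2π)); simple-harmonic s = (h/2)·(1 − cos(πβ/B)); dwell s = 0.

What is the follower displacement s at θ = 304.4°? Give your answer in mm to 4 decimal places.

seg 1 [0°–55.8°] cycloidal, h=18: full span → s += 18 → s = 18.0000
seg 2 [55.8°–192.4°] uniform, h=5: full span → s += 5 → s = 23.0000
seg 3 [192.4°–261.1°] simple-harmonic, h=-14: full span → s += -14 → s = 9.0000
seg 4 [261.1°–290.4°] dwell: s stays 9.0000
seg 5 [290.4°–360°] cycloidal, h=23: θ=304.4° here. β=14, B=69.6. 23·(0.2011 − sin(2π·0.2011)/(2π)) = 1.1370 → s = 10.1370

10.1370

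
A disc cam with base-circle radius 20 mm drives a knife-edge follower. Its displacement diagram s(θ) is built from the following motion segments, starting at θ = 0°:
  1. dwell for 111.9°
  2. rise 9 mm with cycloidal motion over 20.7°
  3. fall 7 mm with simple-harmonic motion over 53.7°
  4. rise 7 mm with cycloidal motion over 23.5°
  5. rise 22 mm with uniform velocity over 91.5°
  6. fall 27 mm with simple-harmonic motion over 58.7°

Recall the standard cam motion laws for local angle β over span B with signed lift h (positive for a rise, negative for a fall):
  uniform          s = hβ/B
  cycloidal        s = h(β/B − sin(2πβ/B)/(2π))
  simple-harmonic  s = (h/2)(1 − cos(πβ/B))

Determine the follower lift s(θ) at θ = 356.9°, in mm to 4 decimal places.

seg 1 [0°–111.9°] dwell: s stays 0.0000
seg 2 [111.9°–132.6°] cycloidal, h=9: full span → s += 9 → s = 9.0000
seg 3 [132.6°–186.3°] simple-harmonic, h=-7: full span → s += -7 → s = 2.0000
seg 4 [186.3°–209.8°] cycloidal, h=7: full span → s += 7 → s = 9.0000
seg 5 [209.8°–301.3°] uniform, h=22: full span → s += 22 → s = 31.0000
seg 6 [301.3°–360°] simple-harmonic, h=-27: θ=356.9° here. β=55.6, B=58.7. -27/2·(1 − cos(π·0.9472)) = -26.8146 → s = 4.1854

4.1854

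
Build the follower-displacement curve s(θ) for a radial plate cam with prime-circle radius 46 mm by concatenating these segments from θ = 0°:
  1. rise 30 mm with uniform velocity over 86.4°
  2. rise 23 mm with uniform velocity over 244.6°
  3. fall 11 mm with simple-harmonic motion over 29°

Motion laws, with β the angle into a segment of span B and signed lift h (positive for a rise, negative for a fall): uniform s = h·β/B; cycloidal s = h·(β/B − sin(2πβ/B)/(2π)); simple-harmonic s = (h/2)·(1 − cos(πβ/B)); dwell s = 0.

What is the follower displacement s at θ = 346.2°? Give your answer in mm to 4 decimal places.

seg 1 [0°–86.4°] uniform, h=30: full span → s += 30 → s = 30.0000
seg 2 [86.4°–331°] uniform, h=23: full span → s += 23 → s = 53.0000
seg 3 [331°–360°] simple-harmonic, h=-11: θ=346.2° here. β=15.2, B=29. -11/2·(1 − cos(π·0.5241)) = -5.9167 → s = 47.0833

47.0833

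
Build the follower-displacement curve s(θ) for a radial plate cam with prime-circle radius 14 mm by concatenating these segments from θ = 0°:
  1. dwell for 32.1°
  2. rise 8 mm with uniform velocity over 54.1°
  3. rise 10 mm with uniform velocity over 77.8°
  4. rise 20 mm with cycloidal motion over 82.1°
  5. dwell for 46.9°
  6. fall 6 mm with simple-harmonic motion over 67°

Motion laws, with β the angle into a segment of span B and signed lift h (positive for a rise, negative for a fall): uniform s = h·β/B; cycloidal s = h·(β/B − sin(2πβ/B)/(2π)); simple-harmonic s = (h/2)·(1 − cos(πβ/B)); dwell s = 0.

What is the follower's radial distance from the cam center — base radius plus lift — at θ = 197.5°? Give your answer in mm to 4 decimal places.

seg 1 [0°–32.1°] dwell: s stays 0.0000
seg 2 [32.1°–86.2°] uniform, h=8: full span → s += 8 → s = 8.0000
seg 3 [86.2°–164°] uniform, h=10: full span → s += 10 → s = 18.0000
seg 4 [164°–246.1°] cycloidal, h=20: θ=197.5° here. β=33.5, B=82.1. 20·(0.4080 − sin(2π·0.4080)/(2π)) = 6.4222 → s = 24.4222
radial distance = base radius + s = 14 + 24.4222 = 38.4222

38.4222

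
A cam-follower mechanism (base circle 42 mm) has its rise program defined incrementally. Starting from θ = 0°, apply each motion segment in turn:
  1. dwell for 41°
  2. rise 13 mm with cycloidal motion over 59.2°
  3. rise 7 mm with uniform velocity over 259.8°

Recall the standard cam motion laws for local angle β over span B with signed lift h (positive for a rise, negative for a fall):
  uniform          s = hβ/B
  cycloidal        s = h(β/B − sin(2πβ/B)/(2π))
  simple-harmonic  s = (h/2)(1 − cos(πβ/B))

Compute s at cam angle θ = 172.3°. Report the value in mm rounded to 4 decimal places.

seg 1 [0°–41°] dwell: s stays 0.0000
seg 2 [41°–100.2°] cycloidal, h=13: full span → s += 13 → s = 13.0000
seg 3 [100.2°–360°] uniform, h=7: θ=172.3° here. β=72.1, B=259.8. 7·72.1/259.8 = 1.9426 → s = 14.9426

14.9426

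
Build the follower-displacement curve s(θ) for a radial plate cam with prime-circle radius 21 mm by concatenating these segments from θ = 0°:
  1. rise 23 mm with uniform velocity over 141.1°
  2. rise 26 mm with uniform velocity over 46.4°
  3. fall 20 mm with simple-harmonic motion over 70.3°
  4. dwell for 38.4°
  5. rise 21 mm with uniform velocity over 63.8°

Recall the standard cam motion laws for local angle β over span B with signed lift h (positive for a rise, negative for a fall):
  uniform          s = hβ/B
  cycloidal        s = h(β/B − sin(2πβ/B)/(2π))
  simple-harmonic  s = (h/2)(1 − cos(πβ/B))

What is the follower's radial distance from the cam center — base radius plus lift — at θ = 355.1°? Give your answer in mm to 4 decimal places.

seg 1 [0°–141.1°] uniform, h=23: full span → s += 23 → s = 23.0000
seg 2 [141.1°–187.5°] uniform, h=26: full span → s += 26 → s = 49.0000
seg 3 [187.5°–257.8°] simple-harmonic, h=-20: full span → s += -20 → s = 29.0000
seg 4 [257.8°–296.2°] dwell: s stays 29.0000
seg 5 [296.2°–360°] uniform, h=21: θ=355.1° here. β=58.9, B=63.8. 21·58.9/63.8 = 19.3871 → s = 48.3871
radial distance = base radius + s = 21 + 48.3871 = 69.3871

69.3871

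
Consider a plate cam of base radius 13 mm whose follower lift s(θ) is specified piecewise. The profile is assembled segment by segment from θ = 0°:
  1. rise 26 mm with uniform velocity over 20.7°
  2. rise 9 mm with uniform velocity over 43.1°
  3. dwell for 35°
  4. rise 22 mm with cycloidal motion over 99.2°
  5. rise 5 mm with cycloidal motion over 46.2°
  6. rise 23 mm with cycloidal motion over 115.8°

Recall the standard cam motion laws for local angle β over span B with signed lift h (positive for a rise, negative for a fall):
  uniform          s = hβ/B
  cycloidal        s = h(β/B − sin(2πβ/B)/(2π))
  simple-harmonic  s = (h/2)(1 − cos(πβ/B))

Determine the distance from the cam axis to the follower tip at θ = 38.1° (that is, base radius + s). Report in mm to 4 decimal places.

seg 1 [0°–20.7°] uniform, h=26: full span → s += 26 → s = 26.0000
seg 2 [20.7°–63.8°] uniform, h=9: θ=38.1° here. β=17.4, B=43.1. 9·17.4/43.1 = 3.6334 → s = 29.6334
radial distance = base radius + s = 13 + 29.6334 = 42.6334

42.6334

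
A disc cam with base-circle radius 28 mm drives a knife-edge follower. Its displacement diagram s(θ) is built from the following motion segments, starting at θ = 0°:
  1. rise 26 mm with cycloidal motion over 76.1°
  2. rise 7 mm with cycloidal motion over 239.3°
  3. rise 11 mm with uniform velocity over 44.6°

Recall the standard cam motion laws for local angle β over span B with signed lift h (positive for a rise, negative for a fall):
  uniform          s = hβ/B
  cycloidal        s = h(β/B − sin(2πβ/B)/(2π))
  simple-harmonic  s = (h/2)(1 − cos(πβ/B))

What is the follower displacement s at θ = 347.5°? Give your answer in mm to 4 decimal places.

seg 1 [0°–76.1°] cycloidal, h=26: full span → s += 26 → s = 26.0000
seg 2 [76.1°–315.4°] cycloidal, h=7: full span → s += 7 → s = 33.0000
seg 3 [315.4°–360°] uniform, h=11: θ=347.5° here. β=32.1, B=44.6. 11·32.1/44.6 = 7.9170 → s = 40.9170

40.9170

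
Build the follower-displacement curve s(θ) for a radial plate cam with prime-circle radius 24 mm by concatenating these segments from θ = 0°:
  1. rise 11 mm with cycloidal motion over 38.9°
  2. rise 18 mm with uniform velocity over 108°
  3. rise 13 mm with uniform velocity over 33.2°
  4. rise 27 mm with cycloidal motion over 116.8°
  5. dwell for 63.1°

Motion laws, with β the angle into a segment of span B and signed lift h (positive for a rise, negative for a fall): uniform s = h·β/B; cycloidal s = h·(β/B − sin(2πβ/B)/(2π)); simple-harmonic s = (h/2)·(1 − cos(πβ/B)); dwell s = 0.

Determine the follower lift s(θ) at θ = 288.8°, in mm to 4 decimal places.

seg 1 [0°–38.9°] cycloidal, h=11: full span → s += 11 → s = 11.0000
seg 2 [38.9°–146.9°] uniform, h=18: full span → s += 18 → s = 29.0000
seg 3 [146.9°–180.1°] uniform, h=13: full span → s += 13 → s = 42.0000
seg 4 [180.1°–296.9°] cycloidal, h=27: θ=288.8° here. β=108.7, B=116.8. 27·(0.9307 − sin(2π·0.9307)/(2π)) = 26.9413 → s = 68.9413

68.9413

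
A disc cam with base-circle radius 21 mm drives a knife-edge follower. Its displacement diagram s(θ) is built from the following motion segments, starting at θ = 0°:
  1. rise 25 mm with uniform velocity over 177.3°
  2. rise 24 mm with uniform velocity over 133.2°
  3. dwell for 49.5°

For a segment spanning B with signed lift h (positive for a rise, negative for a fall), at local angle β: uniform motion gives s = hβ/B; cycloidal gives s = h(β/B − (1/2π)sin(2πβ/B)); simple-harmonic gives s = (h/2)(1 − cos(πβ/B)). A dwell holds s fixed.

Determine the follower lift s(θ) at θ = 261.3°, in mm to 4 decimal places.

seg 1 [0°–177.3°] uniform, h=25: full span → s += 25 → s = 25.0000
seg 2 [177.3°–310.5°] uniform, h=24: θ=261.3° here. β=84, B=133.2. 24·84/133.2 = 15.1351 → s = 40.1351

40.1351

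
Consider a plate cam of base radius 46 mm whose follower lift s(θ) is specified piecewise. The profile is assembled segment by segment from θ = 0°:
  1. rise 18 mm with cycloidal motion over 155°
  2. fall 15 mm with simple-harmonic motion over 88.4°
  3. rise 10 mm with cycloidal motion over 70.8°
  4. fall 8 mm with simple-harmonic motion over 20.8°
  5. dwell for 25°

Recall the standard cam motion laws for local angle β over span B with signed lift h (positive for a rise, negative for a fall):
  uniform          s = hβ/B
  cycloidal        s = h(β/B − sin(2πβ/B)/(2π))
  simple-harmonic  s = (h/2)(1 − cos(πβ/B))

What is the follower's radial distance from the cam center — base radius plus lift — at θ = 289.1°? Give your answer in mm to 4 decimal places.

seg 1 [0°–155°] cycloidal, h=18: full span → s += 18 → s = 18.0000
seg 2 [155°–243.4°] simple-harmonic, h=-15: full span → s += -15 → s = 3.0000
seg 3 [243.4°–314.2°] cycloidal, h=10: θ=289.1° here. β=45.7, B=70.8. 10·(0.6455 − sin(2π·0.6455)/(2π)) = 7.7153 → s = 10.7153
radial distance = base radius + s = 46 + 10.7153 = 56.7153

56.7153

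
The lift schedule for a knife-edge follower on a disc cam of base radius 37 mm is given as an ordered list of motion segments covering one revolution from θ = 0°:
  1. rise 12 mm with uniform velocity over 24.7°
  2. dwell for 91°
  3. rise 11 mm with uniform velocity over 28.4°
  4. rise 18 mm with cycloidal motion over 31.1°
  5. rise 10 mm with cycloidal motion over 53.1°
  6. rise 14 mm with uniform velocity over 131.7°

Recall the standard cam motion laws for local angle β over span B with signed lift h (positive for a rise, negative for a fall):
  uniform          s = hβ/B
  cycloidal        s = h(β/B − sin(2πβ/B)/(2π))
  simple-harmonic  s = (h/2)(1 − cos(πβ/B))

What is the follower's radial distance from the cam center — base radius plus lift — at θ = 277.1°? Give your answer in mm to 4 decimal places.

seg 1 [0°–24.7°] uniform, h=12: full span → s += 12 → s = 12.0000
seg 2 [24.7°–115.7°] dwell: s stays 12.0000
seg 3 [115.7°–144.1°] uniform, h=11: full span → s += 11 → s = 23.0000
seg 4 [144.1°–175.2°] cycloidal, h=18: full span → s += 18 → s = 41.0000
seg 5 [175.2°–228.3°] cycloidal, h=10: full span → s += 10 → s = 51.0000
seg 6 [228.3°–360°] uniform, h=14: θ=277.1° here. β=48.8, B=131.7. 14·48.8/131.7 = 5.1875 → s = 56.1875
radial distance = base radius + s = 37 + 56.1875 = 93.1875

93.1875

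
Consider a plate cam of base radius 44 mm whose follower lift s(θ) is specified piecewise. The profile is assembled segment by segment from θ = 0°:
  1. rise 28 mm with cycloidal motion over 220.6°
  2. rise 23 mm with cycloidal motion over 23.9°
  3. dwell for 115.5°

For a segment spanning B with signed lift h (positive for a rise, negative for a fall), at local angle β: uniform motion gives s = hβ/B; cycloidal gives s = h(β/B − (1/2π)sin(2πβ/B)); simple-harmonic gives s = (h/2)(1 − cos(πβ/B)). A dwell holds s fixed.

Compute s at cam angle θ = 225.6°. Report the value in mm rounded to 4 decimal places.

seg 1 [0°–220.6°] cycloidal, h=28: full span → s += 28 → s = 28.0000
seg 2 [220.6°–244.5°] cycloidal, h=23: θ=225.6° here. β=5, B=23.9. 23·(0.2092 − sin(2π·0.2092)/(2π)) = 1.2707 → s = 29.2707

29.2707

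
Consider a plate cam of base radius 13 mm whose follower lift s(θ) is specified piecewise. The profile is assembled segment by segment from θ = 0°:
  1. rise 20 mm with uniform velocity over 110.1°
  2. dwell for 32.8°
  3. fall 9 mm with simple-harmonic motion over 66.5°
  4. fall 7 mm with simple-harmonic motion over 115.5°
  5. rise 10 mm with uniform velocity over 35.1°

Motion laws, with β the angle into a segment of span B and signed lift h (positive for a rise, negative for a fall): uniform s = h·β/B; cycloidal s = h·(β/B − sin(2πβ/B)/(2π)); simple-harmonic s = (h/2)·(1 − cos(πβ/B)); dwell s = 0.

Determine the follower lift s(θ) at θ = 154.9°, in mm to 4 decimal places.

seg 1 [0°–110.1°] uniform, h=20: full span → s += 20 → s = 20.0000
seg 2 [110.1°–142.9°] dwell: s stays 20.0000
seg 3 [142.9°–209.4°] simple-harmonic, h=-9: θ=154.9° here. β=12, B=66.5. -9/2·(1 − cos(π·0.1805)) = -0.7039 → s = 19.2961

19.2961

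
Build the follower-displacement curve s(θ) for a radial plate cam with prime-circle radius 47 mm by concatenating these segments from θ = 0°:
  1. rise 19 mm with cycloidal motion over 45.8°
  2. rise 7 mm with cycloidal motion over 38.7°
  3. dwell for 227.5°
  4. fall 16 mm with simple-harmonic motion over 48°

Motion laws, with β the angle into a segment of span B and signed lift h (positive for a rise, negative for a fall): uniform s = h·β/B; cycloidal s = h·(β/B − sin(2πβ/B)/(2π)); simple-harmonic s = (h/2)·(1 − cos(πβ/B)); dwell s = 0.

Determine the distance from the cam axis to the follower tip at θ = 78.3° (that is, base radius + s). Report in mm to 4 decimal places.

seg 1 [0°–45.8°] cycloidal, h=19: full span → s += 19 → s = 19.0000
seg 2 [45.8°–84.5°] cycloidal, h=7: θ=78.3° here. β=32.5, B=38.7. 7·(0.8398 − sin(2π·0.8398)/(2π)) = 6.8200 → s = 25.8200
radial distance = base radius + s = 47 + 25.8200 = 72.8200

72.8200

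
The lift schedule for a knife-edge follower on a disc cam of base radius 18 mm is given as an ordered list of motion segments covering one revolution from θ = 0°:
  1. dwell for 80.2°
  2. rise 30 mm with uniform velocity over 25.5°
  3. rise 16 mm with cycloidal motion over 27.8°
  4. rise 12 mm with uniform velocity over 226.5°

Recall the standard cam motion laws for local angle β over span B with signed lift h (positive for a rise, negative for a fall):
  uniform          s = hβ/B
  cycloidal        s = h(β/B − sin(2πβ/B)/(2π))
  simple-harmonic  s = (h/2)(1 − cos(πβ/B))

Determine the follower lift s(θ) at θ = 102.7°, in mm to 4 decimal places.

seg 1 [0°–80.2°] dwell: s stays 0.0000
seg 2 [80.2°–105.7°] uniform, h=30: θ=102.7° here. β=22.5, B=25.5. 30·22.5/25.5 = 26.4706 → s = 26.4706

26.4706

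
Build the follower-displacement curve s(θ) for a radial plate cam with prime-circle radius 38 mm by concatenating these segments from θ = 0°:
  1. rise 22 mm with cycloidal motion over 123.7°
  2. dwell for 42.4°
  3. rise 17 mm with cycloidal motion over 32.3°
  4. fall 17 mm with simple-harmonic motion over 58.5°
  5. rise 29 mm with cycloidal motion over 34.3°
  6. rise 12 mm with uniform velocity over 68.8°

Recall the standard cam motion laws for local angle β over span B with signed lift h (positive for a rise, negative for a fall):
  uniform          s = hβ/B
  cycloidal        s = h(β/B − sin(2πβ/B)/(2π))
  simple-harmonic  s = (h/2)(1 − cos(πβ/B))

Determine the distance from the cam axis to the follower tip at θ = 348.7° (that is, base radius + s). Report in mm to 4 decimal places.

seg 1 [0°–123.7°] cycloidal, h=22: full span → s += 22 → s = 22.0000
seg 2 [123.7°–166.1°] dwell: s stays 22.0000
seg 3 [166.1°–198.4°] cycloidal, h=17: full span → s += 17 → s = 39.0000
seg 4 [198.4°–256.9°] simple-harmonic, h=-17: full span → s += -17 → s = 22.0000
seg 5 [256.9°–291.2°] cycloidal, h=29: full span → s += 29 → s = 51.0000
seg 6 [291.2°–360°] uniform, h=12: θ=348.7° here. β=57.5, B=68.8. 12·57.5/68.8 = 10.0291 → s = 61.0291
radial distance = base radius + s = 38 + 61.0291 = 99.0291

99.0291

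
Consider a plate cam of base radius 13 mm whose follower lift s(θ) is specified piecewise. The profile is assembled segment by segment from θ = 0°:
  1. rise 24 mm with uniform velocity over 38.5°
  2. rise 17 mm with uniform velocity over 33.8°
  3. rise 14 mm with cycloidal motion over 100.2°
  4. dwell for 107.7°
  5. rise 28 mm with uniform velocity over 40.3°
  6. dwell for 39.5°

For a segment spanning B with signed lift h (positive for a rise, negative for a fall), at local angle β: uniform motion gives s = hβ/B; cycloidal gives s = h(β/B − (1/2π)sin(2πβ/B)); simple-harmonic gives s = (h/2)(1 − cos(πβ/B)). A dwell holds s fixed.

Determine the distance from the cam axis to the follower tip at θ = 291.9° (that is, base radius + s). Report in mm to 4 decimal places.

seg 1 [0°–38.5°] uniform, h=24: full span → s += 24 → s = 24.0000
seg 2 [38.5°–72.3°] uniform, h=17: full span → s += 17 → s = 41.0000
seg 3 [72.3°–172.5°] cycloidal, h=14: full span → s += 14 → s = 55.0000
seg 4 [172.5°–280.2°] dwell: s stays 55.0000
seg 5 [280.2°–320.5°] uniform, h=28: θ=291.9° here. β=11.7, B=40.3. 28·11.7/40.3 = 8.1290 → s = 63.1290
radial distance = base radius + s = 13 + 63.1290 = 76.1290

76.1290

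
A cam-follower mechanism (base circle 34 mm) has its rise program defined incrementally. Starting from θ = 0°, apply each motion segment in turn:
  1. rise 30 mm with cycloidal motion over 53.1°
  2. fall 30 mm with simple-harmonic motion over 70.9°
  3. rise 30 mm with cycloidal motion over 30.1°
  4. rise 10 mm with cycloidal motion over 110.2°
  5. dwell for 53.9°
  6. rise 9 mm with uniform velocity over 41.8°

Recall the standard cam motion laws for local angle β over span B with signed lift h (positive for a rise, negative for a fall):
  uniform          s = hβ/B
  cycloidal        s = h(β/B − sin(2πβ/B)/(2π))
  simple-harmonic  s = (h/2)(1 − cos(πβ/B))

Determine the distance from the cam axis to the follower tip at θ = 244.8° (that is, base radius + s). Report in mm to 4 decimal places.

seg 1 [0°–53.1°] cycloidal, h=30: full span → s += 30 → s = 30.0000
seg 2 [53.1°–124°] simple-harmonic, h=-30: full span → s += -30 → s = 0.0000
seg 3 [124°–154.1°] cycloidal, h=30: full span → s += 30 → s = 30.0000
seg 4 [154.1°–264.3°] cycloidal, h=10: θ=244.8° here. β=90.7, B=110.2. 10·(0.8230 − sin(2π·0.8230)/(2π)) = 9.6573 → s = 39.6573
radial distance = base radius + s = 34 + 39.6573 = 73.6573

73.6573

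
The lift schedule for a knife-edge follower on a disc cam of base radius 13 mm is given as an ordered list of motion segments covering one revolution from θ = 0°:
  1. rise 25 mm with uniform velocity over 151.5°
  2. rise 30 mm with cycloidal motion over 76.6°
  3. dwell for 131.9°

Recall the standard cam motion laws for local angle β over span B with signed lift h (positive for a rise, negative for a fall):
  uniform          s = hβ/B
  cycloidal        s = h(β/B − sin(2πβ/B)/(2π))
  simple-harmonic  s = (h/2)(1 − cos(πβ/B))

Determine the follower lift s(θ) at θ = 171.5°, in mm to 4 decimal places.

seg 1 [0°–151.5°] uniform, h=25: full span → s += 25 → s = 25.0000
seg 2 [151.5°–228.1°] cycloidal, h=30: θ=171.5° here. β=20, B=76.6. 30·(0.2611 − sin(2π·0.2611)/(2π)) = 3.0699 → s = 28.0699

28.0699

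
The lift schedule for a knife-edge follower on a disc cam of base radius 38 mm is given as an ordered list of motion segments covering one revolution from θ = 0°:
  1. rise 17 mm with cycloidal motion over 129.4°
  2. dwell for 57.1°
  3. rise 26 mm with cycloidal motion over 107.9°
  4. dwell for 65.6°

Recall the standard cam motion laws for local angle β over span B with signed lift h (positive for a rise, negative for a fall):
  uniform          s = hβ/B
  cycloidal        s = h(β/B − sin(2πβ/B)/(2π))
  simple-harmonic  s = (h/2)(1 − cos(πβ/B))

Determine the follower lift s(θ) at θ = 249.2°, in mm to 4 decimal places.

seg 1 [0°–129.4°] cycloidal, h=17: full span → s += 17 → s = 17.0000
seg 2 [129.4°–186.5°] dwell: s stays 17.0000
seg 3 [186.5°–294.4°] cycloidal, h=26: θ=249.2° here. β=62.7, B=107.9. 26·(0.5811 − sin(2π·0.5811)/(2π)) = 17.1268 → s = 34.1268

34.1268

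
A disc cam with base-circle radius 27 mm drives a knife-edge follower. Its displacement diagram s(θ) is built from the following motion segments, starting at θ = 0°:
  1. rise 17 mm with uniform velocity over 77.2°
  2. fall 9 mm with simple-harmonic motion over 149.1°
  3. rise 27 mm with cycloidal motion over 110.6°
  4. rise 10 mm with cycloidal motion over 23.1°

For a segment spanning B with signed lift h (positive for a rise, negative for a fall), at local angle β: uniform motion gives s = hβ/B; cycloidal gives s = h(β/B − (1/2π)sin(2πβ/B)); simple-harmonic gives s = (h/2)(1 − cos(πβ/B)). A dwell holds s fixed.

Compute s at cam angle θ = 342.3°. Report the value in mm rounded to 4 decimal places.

seg 1 [0°–77.2°] uniform, h=17: full span → s += 17 → s = 17.0000
seg 2 [77.2°–226.3°] simple-harmonic, h=-9: full span → s += -9 → s = 8.0000
seg 3 [226.3°–336.9°] cycloidal, h=27: full span → s += 27 → s = 35.0000
seg 4 [336.9°–360°] cycloidal, h=10: θ=342.3° here. β=5.4, B=23.1. 10·(0.2338 − sin(2π·0.2338)/(2π)) = 0.7544 → s = 35.7544

35.7544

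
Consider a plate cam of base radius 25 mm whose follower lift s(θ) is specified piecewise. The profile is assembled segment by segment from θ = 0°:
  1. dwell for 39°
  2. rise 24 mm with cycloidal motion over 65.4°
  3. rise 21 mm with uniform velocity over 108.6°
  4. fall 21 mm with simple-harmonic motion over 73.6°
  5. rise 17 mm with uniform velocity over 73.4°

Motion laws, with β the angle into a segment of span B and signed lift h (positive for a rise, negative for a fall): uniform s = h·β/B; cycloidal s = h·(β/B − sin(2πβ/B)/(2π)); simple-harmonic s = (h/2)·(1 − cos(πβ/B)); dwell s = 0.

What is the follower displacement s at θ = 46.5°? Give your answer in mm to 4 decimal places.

seg 1 [0°–39°] dwell: s stays 0.0000
seg 2 [39°–104.4°] cycloidal, h=24: θ=46.5° here. β=7.5, B=65.4. 24·(0.1147 − sin(2π·0.1147)/(2π)) = 0.2321 → s = 0.2321

0.2321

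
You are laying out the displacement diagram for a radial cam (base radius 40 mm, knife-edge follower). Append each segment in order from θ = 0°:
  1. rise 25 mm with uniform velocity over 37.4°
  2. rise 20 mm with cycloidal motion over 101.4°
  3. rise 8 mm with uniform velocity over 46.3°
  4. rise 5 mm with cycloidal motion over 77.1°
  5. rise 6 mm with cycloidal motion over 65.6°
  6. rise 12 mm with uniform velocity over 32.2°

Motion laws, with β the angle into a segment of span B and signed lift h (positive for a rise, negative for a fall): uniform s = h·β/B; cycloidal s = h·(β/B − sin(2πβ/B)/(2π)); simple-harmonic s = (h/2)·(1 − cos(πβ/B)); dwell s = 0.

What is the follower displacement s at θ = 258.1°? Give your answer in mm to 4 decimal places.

seg 1 [0°–37.4°] uniform, h=25: full span → s += 25 → s = 25.0000
seg 2 [37.4°–138.8°] cycloidal, h=20: full span → s += 20 → s = 45.0000
seg 3 [138.8°–185.1°] uniform, h=8: full span → s += 8 → s = 53.0000
seg 4 [185.1°–262.2°] cycloidal, h=5: θ=258.1° here. β=73, B=77.1. 5·(0.9468 − sin(2π·0.9468)/(2π)) = 4.9951 → s = 57.9951

57.9951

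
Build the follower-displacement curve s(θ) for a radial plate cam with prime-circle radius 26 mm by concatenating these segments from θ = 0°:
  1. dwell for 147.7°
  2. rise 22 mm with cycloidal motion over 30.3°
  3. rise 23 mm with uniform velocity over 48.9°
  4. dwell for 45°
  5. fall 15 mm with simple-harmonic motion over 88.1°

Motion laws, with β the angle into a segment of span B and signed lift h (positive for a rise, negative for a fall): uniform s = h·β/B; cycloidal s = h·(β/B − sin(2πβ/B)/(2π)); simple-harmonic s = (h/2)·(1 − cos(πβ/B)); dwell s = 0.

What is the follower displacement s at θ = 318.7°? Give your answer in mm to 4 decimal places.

seg 1 [0°–147.7°] dwell: s stays 0.0000
seg 2 [147.7°–178°] cycloidal, h=22: full span → s += 22 → s = 22.0000
seg 3 [178°–226.9°] uniform, h=23: full span → s += 23 → s = 45.0000
seg 4 [226.9°–271.9°] dwell: s stays 45.0000
seg 5 [271.9°–360°] simple-harmonic, h=-15: θ=318.7° here. β=46.8, B=88.1. -15/2·(1 − cos(π·0.5312)) = -8.2343 → s = 36.7657

36.7657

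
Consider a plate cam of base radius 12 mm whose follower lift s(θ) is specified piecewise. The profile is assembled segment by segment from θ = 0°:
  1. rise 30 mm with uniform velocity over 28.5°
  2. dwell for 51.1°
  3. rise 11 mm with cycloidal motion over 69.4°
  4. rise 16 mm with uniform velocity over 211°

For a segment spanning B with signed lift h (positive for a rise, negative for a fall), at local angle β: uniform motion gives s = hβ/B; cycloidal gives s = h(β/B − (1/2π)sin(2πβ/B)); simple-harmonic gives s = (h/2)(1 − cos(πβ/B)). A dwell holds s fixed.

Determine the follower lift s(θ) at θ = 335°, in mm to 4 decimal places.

seg 1 [0°–28.5°] uniform, h=30: full span → s += 30 → s = 30.0000
seg 2 [28.5°–79.6°] dwell: s stays 30.0000
seg 3 [79.6°–149°] cycloidal, h=11: full span → s += 11 → s = 41.0000
seg 4 [149°–360°] uniform, h=16: θ=335° here. β=186, B=211. 16·186/211 = 14.1043 → s = 55.1043

55.1043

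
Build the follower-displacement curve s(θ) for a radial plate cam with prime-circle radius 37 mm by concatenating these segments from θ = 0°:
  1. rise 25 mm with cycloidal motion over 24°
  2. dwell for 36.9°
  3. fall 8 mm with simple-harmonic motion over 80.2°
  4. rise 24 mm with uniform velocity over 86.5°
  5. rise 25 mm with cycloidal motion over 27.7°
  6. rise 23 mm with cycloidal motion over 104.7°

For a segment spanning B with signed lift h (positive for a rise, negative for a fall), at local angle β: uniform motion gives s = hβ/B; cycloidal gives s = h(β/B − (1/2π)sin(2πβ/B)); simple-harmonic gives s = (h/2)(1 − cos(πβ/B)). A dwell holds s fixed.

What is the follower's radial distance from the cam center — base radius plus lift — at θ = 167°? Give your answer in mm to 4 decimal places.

seg 1 [0°–24°] cycloidal, h=25: full span → s += 25 → s = 25.0000
seg 2 [24°–60.9°] dwell: s stays 25.0000
seg 3 [60.9°–141.1°] simple-harmonic, h=-8: full span → s += -8 → s = 17.0000
seg 4 [141.1°–227.6°] uniform, h=24: θ=167° here. β=25.9, B=86.5. 24·25.9/86.5 = 7.1861 → s = 24.1861
radial distance = base radius + s = 37 + 24.1861 = 61.1861

61.1861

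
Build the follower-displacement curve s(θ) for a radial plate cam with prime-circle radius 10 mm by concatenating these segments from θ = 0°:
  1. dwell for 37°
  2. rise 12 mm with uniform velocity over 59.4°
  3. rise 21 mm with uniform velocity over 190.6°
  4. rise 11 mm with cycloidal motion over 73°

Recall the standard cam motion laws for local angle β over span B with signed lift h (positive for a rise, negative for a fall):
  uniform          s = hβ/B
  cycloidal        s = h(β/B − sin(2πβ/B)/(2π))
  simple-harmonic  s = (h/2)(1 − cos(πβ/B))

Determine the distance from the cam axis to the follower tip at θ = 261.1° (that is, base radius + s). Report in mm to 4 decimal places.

seg 1 [0°–37°] dwell: s stays 0.0000
seg 2 [37°–96.4°] uniform, h=12: full span → s += 12 → s = 12.0000
seg 3 [96.4°–287°] uniform, h=21: θ=261.1° here. β=164.7, B=190.6. 21·164.7/190.6 = 18.1464 → s = 30.1464
radial distance = base radius + s = 10 + 30.1464 = 40.1464

40.1464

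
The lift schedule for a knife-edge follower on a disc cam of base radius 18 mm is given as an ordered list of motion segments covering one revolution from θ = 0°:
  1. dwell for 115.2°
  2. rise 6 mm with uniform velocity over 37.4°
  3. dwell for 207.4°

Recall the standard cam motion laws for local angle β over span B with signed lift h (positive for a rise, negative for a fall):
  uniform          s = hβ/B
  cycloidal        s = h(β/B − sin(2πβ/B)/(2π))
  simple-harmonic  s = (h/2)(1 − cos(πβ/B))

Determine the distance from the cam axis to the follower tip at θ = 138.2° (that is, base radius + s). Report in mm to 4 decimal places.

seg 1 [0°–115.2°] dwell: s stays 0.0000
seg 2 [115.2°–152.6°] uniform, h=6: θ=138.2° here. β=23, B=37.4. 6·23/37.4 = 3.6898 → s = 3.6898
radial distance = base radius + s = 18 + 3.6898 = 21.6898

21.6898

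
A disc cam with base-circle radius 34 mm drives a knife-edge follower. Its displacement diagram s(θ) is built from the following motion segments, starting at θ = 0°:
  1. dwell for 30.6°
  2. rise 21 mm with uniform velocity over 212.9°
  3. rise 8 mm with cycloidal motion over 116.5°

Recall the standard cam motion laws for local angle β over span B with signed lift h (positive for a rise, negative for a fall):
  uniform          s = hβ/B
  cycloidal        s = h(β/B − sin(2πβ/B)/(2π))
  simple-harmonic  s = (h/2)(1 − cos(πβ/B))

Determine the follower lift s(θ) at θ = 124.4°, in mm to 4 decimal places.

seg 1 [0°–30.6°] dwell: s stays 0.0000
seg 2 [30.6°–243.5°] uniform, h=21: θ=124.4° here. β=93.8, B=212.9. 21·93.8/212.9 = 9.2522 → s = 9.2522

9.2522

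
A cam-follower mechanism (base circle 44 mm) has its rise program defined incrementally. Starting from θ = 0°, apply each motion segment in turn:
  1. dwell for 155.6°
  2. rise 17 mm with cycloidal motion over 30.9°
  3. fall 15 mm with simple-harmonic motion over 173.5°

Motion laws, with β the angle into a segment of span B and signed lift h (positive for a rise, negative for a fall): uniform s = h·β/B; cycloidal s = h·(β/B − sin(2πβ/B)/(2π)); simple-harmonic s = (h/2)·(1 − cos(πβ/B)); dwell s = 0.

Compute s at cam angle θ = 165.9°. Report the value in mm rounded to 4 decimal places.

seg 1 [0°–155.6°] dwell: s stays 0.0000
seg 2 [155.6°–186.5°] cycloidal, h=17: θ=165.9° here. β=10.3, B=30.9. 17·(0.3333 − sin(2π·0.3333)/(2π)) = 3.3235 → s = 3.3235

3.3235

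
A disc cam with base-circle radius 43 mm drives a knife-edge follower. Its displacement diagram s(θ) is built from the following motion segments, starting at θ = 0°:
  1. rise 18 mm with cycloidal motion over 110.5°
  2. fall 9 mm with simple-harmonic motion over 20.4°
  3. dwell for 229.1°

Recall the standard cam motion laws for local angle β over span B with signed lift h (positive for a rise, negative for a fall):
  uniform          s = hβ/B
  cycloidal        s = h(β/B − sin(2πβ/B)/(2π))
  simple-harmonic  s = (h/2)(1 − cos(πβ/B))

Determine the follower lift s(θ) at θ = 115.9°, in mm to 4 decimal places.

seg 1 [0°–110.5°] cycloidal, h=18: full span → s += 18 → s = 18.0000
seg 2 [110.5°–130.9°] simple-harmonic, h=-9: θ=115.9° here. β=5.4, B=20.4. -9/2·(1 − cos(π·0.2647)) = -1.4684 → s = 16.5316

16.5316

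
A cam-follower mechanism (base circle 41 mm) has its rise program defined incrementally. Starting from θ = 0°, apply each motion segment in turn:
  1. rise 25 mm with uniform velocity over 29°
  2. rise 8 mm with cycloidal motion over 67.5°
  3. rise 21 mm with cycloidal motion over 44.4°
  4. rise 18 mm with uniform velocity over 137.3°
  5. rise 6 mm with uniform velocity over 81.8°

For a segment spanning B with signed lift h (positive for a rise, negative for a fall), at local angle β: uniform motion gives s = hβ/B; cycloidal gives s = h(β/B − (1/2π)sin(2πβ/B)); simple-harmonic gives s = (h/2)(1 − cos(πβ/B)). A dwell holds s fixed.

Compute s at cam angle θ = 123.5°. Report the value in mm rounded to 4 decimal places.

seg 1 [0°–29°] uniform, h=25: full span → s += 25 → s = 25.0000
seg 2 [29°–96.5°] cycloidal, h=8: full span → s += 8 → s = 33.0000
seg 3 [96.5°–140.9°] cycloidal, h=21: θ=123.5° here. β=27, B=44.4. 21·(0.6081 − sin(2π·0.6081)/(2π)) = 14.8699 → s = 47.8699

47.8699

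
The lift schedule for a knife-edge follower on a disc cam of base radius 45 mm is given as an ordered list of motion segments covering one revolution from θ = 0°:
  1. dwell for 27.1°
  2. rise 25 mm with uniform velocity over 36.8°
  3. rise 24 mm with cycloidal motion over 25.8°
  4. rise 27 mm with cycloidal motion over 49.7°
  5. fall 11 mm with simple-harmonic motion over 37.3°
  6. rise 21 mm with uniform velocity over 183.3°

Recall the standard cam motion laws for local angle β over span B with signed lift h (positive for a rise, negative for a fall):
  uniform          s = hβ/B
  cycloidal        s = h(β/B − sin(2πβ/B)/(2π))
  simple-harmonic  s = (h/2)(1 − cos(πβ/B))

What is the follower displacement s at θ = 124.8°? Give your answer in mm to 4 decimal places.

seg 1 [0°–27.1°] dwell: s stays 0.0000
seg 2 [27.1°–63.9°] uniform, h=25: full span → s += 25 → s = 25.0000
seg 3 [63.9°–89.7°] cycloidal, h=24: full span → s += 24 → s = 49.0000
seg 4 [89.7°–139.4°] cycloidal, h=27: θ=124.8° here. β=35.1, B=49.7. 27·(0.7062 − sin(2π·0.7062)/(2π)) = 23.2042 → s = 72.2042

72.2042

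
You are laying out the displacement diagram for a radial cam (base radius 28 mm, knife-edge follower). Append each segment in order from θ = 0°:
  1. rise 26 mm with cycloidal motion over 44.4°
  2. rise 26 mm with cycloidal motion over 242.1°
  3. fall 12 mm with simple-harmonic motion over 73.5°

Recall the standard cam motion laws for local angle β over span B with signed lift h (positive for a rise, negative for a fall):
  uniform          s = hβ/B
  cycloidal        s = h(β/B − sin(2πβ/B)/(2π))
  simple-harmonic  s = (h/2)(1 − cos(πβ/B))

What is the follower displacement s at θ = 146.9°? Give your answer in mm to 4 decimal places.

seg 1 [0°–44.4°] cycloidal, h=26: full span → s += 26 → s = 26.0000
seg 2 [44.4°–286.5°] cycloidal, h=26: θ=146.9° here. β=102.5, B=242.1. 26·(0.4234 − sin(2π·0.4234)/(2π)) = 9.0918 → s = 35.0918

35.0918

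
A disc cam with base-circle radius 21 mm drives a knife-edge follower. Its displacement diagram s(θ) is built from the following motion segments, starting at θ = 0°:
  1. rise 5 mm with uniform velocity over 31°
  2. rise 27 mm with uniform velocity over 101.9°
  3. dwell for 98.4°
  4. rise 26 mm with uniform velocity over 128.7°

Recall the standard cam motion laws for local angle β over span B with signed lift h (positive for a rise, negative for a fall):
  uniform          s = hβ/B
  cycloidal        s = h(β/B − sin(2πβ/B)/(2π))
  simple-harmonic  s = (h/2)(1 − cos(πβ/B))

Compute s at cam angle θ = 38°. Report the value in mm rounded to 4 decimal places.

seg 1 [0°–31°] uniform, h=5: full span → s += 5 → s = 5.0000
seg 2 [31°–132.9°] uniform, h=27: θ=38° here. β=7, B=101.9. 27·7/101.9 = 1.8548 → s = 6.8548

6.8548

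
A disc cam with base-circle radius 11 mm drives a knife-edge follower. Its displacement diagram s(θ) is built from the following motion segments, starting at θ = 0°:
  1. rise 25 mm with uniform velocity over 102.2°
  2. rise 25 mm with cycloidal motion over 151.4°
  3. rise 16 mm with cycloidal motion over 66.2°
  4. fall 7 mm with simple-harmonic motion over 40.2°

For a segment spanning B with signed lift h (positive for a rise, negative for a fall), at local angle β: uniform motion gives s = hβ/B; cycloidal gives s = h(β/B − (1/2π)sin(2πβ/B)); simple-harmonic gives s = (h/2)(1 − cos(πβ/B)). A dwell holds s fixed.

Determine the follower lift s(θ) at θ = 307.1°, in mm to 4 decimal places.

seg 1 [0°–102.2°] uniform, h=25: full span → s += 25 → s = 25.0000
seg 2 [102.2°–253.6°] cycloidal, h=25: full span → s += 25 → s = 50.0000
seg 3 [253.6°–319.8°] cycloidal, h=16: θ=307.1° here. β=53.5, B=66.2. 16·(0.8082 − sin(2π·0.8082)/(2π)) = 15.3089 → s = 65.3089

65.3089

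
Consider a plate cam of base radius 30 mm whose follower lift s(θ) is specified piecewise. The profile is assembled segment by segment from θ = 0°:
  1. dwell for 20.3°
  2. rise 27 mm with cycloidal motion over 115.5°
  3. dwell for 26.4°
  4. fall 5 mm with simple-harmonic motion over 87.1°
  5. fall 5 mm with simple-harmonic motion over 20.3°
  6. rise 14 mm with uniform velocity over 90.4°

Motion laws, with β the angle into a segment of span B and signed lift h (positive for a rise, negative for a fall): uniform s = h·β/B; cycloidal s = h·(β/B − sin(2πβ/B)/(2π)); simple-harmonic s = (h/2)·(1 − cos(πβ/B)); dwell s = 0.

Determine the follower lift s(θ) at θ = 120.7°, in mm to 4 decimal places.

seg 1 [0°–20.3°] dwell: s stays 0.0000
seg 2 [20.3°–135.8°] cycloidal, h=27: θ=120.7° here. β=100.4, B=115.5. 27·(0.8693 − sin(2π·0.8693)/(2π)) = 26.6162 → s = 26.6162

26.6162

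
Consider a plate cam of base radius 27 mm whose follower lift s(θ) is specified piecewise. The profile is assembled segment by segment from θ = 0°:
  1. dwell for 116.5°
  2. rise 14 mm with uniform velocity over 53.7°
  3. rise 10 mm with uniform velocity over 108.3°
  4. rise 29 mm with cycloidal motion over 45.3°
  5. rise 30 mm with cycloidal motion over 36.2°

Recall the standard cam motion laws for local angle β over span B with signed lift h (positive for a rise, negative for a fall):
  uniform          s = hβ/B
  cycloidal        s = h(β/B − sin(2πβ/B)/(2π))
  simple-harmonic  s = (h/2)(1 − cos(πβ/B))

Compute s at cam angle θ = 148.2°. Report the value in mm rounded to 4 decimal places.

seg 1 [0°–116.5°] dwell: s stays 0.0000
seg 2 [116.5°–170.2°] uniform, h=14: θ=148.2° here. β=31.7, B=53.7. 14·31.7/53.7 = 8.2644 → s = 8.2644

8.2644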